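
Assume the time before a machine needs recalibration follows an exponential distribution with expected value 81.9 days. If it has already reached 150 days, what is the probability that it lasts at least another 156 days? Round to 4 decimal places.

0.1489

The rate is λ = 1/81.9 = 0.01221 per day.
The exponential is memoryless, so the remaining time is again Exp(λ): the condition X > 150 is irrelevant.
P(X > 156) = e^(−1.9048) ≈ 0.1489.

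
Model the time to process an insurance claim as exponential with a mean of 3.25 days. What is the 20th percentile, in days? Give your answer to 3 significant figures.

The rate is λ = 1/3.25 = 0.307692 per day.
Set 1 − e^(−λt) = 0.2, so t = −ln(0.8)/λ = 0.22314/0.307692 ≈ 0.725217 days.

0.725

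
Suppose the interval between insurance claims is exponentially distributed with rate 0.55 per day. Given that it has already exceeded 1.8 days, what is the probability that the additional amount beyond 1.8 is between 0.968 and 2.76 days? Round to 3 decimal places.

0.368

Memoryless: the residual past 1.8 is again Exp(λ).
P(0.968 < residual < 2.76) = e^(−λ·0.968) − e^(−λ·2.76) = 0.58719 − 0.21915 ≈ 0.368.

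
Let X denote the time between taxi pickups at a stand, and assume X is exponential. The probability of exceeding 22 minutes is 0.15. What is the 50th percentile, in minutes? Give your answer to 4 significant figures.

8.038

e^(−λ·22) = 0.15 ⇒ λ = −ln(0.15)/22 = 0.0862327.
50th percentile: 1 − e^(−λt) = 0.5, t = −ln(0.5)/λ = 8.0381 minutes.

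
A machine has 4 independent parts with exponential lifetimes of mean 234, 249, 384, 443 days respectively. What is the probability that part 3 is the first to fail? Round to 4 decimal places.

0.1980

Rates: λ_i = 1/mean_i → 0.0042735, 0.00401606, 0.00260417, 0.00225734; Σλ = 0.0131511.
P(part 3 first) = λ_3/Σλ = 0.00260417/0.0131511 ≈ 0.1980.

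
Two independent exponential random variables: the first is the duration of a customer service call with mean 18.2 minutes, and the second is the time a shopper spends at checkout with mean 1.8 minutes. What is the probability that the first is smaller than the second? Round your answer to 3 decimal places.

0.090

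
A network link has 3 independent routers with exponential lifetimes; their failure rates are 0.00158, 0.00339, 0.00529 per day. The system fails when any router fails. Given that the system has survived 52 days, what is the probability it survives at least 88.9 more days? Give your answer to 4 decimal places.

0.4017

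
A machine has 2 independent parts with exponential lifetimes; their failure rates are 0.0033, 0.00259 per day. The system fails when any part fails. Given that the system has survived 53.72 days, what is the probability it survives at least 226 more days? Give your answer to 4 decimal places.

Time to first failure ~ Exp(Σλ) with Σλ = 0.00589.
By memorylessness, P(T > 53.72+226 | T > 53.72) = P(T > 226) = e^(−0.00589·226) ≈ 0.2642.

0.2642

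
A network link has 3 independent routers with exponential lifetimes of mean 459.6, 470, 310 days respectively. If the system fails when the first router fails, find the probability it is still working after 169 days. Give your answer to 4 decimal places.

0.2801

The first failure time is exponential with rate Σλ_i = 1/459.6 + 1/470 + 1/310 = 0.00752927 per day.
P(min > 169) = e^(−0.00752927·169) = e^(−1.2724) ≈ 0.2801.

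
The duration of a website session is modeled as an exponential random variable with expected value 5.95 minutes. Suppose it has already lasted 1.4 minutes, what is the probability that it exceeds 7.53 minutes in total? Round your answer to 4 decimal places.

0.3569

The rate is λ = 1/5.95 = 0.168067 per minute.
P(X > s+t | X > s) = e^(−λ(s+t))/e^(−λs) = e^(−λt), independent of s = 1.4.
P(X > 6.13) = e^(−1.0303) ≈ 0.3569.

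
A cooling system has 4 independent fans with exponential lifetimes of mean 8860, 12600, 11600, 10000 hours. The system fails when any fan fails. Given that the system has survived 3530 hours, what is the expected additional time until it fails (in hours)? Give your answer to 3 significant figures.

2640

First-failure rate Σλ = 1/8860 + 1/12600 + 1/11600 + 1/10000 = 0.000378439.
By memorylessness the expected residual is 1/Σλ = 2642.44 hours, regardless of the 3530 already elapsed.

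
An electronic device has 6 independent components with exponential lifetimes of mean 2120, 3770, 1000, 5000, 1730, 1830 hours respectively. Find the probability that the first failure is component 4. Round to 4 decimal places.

0.0653

Rates: λ_i = 1/mean_i → 0.000471698, 0.000265252, 0.001, 0.0002, 0.000578035, 0.000546448; Σλ = 0.00306143.
P(component 4 first) = λ_4/Σλ = 0.0002/0.00306143 ≈ 0.0653.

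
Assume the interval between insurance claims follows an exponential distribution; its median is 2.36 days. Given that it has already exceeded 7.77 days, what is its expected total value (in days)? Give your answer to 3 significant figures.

11.2

For an exponential, median = ln(2)/λ, so λ = ln 2 / 2.36 = 0.293706 per day.
By memorylessness, E[X | X > 7.77] = 7.77 + 1/λ = 7.77 + 3.40476 = 11.1748 days.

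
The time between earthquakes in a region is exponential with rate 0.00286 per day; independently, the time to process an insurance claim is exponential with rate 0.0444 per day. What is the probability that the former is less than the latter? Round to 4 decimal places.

0.0605

λ_1 = 0.00286, λ_2 = 0.0444.
For independent exponentials, P(the former < the latter) = λ_1/(λ_1+λ_2) = 0.00286/0.04726 ≈ 0.0605.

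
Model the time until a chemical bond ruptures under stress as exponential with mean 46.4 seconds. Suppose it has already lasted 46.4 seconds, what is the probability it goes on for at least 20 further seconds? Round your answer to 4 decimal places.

The rate is λ = 1/46.4 = 0.0215517 per second.
The exponential is memoryless, so the remaining time is again Exp(λ): the condition X > 46.4 is irrelevant.
P(X > 20) = e^(−0.43103) ≈ 0.6498.

0.6498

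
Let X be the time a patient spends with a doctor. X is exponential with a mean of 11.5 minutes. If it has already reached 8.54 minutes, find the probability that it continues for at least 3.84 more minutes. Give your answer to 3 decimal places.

The rate is λ = 1/11.5 = 0.0869565 per minute.
By the memoryless property, P(X > 8.54+3.84 | X > 8.54) = P(X > 3.84).
P(X > 3.84) = e^(−0.33391) ≈ 0.716.

0.716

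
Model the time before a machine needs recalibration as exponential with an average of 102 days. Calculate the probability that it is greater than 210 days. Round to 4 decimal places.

0.1276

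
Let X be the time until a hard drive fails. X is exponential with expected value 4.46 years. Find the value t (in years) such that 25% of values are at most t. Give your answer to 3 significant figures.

1.28

The rate is λ = 1/4.46 = 0.224215 per year.
Set 1 − e^(−λt) = 0.25, so t = −ln(0.75)/λ = 0.28768/0.224215 ≈ 1.28306 years.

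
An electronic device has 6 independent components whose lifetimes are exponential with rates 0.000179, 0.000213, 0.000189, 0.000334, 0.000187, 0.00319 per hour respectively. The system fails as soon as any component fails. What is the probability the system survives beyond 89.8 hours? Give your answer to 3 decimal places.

0.680

The time to first failure is exponential with rate Σλ = 0.000179 + 0.000213 + 0.000189 + 0.000334 + 0.000187 + 0.00319 = 0.004292.
P(min > 89.8) = e^(−0.004292·89.8) = e^(−0.38542) ≈ 0.680.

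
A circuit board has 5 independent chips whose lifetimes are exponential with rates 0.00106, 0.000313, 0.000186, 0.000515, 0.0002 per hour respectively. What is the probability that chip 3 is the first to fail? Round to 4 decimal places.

The time to first failure is exponential with rate Σλ = 0.00106 + 0.000313 + 0.000186 + 0.000515 + 0.0002 = 0.002274.
P(chip 3 first) = λ_3/Σλ = 0.000186/0.002274 ≈ 0.0818.

0.0818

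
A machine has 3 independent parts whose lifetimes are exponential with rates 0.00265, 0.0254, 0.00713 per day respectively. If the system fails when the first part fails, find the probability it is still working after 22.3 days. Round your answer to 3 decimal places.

The time to first failure is exponential with rate Σλ = 0.00265 + 0.0254 + 0.00713 = 0.03518.
P(min > 22.3) = e^(−0.03518·22.3) = e^(−0.78451) ≈ 0.456.

0.456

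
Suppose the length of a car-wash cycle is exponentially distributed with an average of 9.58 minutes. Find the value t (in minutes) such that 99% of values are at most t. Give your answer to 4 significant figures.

The rate is λ = 1/9.58 = 0.104384 per minute.
Set 1 − e^(−λt) = 0.99, so t = −ln(0.01)/λ = 4.6052/0.104384 ≈ 44.1175 minutes.

44.12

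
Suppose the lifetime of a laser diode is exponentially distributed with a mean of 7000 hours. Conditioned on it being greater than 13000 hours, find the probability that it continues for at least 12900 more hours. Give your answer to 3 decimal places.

The rate is λ = 1/7000 = 0.000142857 per hour.
The exponential is memoryless, so the remaining time is again Exp(λ): the condition X > 13000 is irrelevant.
P(X > 12900) = e^(−1.8429) ≈ 0.158.

0.158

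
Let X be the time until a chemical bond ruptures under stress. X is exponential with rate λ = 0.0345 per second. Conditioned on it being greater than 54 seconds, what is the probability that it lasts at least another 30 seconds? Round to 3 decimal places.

0.355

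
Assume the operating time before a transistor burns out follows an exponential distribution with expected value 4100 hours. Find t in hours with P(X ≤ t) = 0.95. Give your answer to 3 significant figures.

The rate is λ = 1/4100 = 0.000243902 per hour.
Set 1 − e^(−λt) = 0.95, so t = −ln(0.05)/λ = 2.9957/0.000243902 ≈ 12282.5 hours.

12300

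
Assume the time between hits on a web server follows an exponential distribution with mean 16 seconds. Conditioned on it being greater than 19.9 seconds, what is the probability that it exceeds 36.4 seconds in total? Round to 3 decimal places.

The rate is λ = 1/16 = 0.0625 per second.
The exponential is memoryless, so the remaining time is again Exp(λ): the condition X > 19.9 is irrelevant.
P(X > 16.5) = e^(−1.0312) ≈ 0.357.

0.357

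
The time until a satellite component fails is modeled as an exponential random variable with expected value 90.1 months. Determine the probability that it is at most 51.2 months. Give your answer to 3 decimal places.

0.433

The rate is λ = 1/90.1 = 0.0110988 per month.
P(X ≤ 51.2) = 1 − e^(−λ·51.2) = 1 − e^(−0.56826) ≈ 0.433.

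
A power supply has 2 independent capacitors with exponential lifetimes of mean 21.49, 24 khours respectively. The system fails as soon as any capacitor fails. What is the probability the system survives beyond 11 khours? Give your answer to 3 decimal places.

0.379

The first failure time is exponential with rate Σλ_i = 1/21.49 + 1/24 = 0.0881999 per khour.
P(min > 11) = e^(−0.0881999·11) = e^(−0.9702) ≈ 0.379.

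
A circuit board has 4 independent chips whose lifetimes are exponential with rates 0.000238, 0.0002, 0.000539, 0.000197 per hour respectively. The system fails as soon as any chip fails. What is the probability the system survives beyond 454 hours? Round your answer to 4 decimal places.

0.5868

The time to first failure is exponential with rate Σλ = 0.000238 + 0.0002 + 0.000539 + 0.000197 = 0.001174.
P(min > 454) = e^(−0.001174·454) = e^(−0.533) ≈ 0.5868.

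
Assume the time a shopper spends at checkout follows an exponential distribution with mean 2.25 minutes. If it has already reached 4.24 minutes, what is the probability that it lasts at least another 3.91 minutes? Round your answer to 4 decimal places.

The rate is λ = 1/2.25 = 0.444444 per minute.
By the memoryless property, P(X > 4.24+3.91 | X > 4.24) = P(X > 3.91).
P(X > 3.91) = e^(−1.7378) ≈ 0.1759.

0.1759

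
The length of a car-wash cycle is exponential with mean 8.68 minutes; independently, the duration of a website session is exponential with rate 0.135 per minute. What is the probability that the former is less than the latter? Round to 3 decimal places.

0.460

λ_1 = 1/8.68 = 0.115207, λ_2 = 0.135.
For independent exponentials, P(the former < the latter) = λ_1/(λ_1+λ_2) = 0.115207/0.250207 ≈ 0.460.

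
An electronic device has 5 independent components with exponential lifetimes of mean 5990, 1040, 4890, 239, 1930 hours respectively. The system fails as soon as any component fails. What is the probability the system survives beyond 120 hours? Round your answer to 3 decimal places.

0.485

The first failure time is exponential with rate Σλ_i = 1/5990 + 1/1040 + 1/4890 + 1/239 + 1/1930 = 0.00603522 per hour.
P(min > 120) = e^(−0.00603522·120) = e^(−0.72423) ≈ 0.485.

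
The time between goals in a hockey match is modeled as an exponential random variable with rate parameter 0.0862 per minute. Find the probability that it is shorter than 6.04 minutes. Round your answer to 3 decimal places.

P(X ≤ 6.04) = 1 − e^(−λ·6.04) = 1 − e^(−0.52065) ≈ 0.406.

0.406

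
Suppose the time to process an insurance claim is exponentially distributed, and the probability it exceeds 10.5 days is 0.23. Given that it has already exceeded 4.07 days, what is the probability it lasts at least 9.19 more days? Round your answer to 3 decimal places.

From e^(−λ·10.5) = 0.23, λ = −ln(0.23)/10.5 = 0.139969.
Memoryless: P(X > 4.07+9.19 | X > 4.07) = P(X > 9.19) = e^(−0.139969·9.19) ≈ 0.276.

0.276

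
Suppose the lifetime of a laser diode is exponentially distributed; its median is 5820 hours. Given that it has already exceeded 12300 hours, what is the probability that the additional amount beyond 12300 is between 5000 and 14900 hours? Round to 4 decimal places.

0.3817

For an exponential, median = ln(2)/λ, so λ = ln 2 / 5820 = 0.000119097 per hour.
Memoryless: the residual past 12300 is again Exp(λ).
P(5000 < residual < 14900) = e^(−λ·5000) − e^(−λ·14900) = 0.55129 − 0.16956 ≈ 0.3817.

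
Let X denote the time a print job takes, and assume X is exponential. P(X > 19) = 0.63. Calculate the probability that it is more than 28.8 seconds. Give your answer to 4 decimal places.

e^(−λ·19) = 0.63 ⇒ λ = −ln(0.63)/19 = 0.0243177.
P(X > 28.8) = e^(−0.0243177·28.8) = e^(−0.70035) ≈ 0.4964.

0.4964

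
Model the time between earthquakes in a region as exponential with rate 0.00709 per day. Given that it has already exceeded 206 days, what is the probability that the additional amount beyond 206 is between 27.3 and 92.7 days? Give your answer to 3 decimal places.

0.306

Memoryless: the residual past 206 is again Exp(λ).
P(27.3 < residual < 92.7) = e^(−λ·27.3) − e^(−λ·92.7) = 0.82402 − 0.51828 ≈ 0.306.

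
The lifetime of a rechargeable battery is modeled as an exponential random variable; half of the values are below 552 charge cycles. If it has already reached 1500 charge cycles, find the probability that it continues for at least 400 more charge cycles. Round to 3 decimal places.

0.605

For an exponential, median = ln(2)/λ, so λ = ln 2 / 552 = 0.0012557 per charge cycle.
P(X > s+t | X > s) = e^(−λ(s+t))/e^(−λs) = e^(−λt), independent of s = 1500.
P(X > 400) = e^(−0.50228) ≈ 0.605.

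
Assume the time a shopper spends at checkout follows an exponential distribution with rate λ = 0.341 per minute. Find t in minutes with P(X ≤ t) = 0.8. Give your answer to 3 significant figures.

4.72

Set 1 − e^(−λt) = 0.8, so t = −ln(0.2)/λ = 1.6094/0.341 ≈ 4.71976 minutes.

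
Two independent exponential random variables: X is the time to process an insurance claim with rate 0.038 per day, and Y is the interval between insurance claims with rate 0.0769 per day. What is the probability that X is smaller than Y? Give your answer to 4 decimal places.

0.3307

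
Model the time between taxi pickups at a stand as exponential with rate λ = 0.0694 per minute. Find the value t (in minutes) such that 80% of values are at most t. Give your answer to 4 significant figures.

Set 1 − e^(−λt) = 0.8, so t = −ln(0.2)/λ = 1.6094/0.0694 ≈ 23.1907 minutes.

23.19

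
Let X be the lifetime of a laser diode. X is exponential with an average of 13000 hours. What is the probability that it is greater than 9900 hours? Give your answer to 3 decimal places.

0.467

The rate is λ = 1/13000 = 0.0000769231 per hour.
P(X > 9900) = e^(−λ·9900) = e^(−0.76154) ≈ 0.467.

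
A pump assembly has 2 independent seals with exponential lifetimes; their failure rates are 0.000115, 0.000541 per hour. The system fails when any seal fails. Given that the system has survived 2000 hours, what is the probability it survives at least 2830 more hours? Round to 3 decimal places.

0.156

Time to first failure ~ Exp(Σλ) with Σλ = 0.000656.
By memorylessness, P(T > 2000+2830 | T > 2000) = P(T > 2830) = e^(−0.000656·2830) ≈ 0.156.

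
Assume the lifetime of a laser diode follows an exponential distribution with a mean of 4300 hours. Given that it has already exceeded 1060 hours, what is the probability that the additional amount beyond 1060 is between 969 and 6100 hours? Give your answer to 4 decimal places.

0.5562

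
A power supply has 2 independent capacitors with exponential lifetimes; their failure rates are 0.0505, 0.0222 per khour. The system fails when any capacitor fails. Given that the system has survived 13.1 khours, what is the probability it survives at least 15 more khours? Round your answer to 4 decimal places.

0.3360

Time to first failure ~ Exp(Σλ) with Σλ = 0.0727.
By memorylessness, P(T > 13.1+15 | T > 13.1) = P(T > 15) = e^(−0.0727·15) ≈ 0.3360.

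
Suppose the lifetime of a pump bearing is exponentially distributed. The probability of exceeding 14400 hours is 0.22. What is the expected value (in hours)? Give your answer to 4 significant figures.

e^(−λ·14400) = 0.22 ⇒ λ = −ln(0.22)/14400 = 0.000105148.
Mean = 1/λ = 9510.43 hours.

9510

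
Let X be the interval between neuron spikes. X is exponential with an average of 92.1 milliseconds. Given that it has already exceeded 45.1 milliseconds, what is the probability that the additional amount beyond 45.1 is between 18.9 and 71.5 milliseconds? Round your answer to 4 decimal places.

The rate is λ = 1/92.1 = 0.0108578 per millisecond.
Memoryless: the residual past 45.1 is again Exp(λ).
P(18.9 < residual < 71.5) = e^(−λ·18.9) − e^(−λ·71.5) = 0.81447 − 0.46009 ≈ 0.3544.

0.3544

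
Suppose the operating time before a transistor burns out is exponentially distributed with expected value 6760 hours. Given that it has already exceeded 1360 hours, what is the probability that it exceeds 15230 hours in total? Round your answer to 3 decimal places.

0.129

The rate is λ = 1/6760 = 0.000147929 per hour.
The exponential is memoryless, so the remaining time is again Exp(λ): the condition X > 1360 is irrelevant.
P(X > 13870) = e^(−2.0518) ≈ 0.129.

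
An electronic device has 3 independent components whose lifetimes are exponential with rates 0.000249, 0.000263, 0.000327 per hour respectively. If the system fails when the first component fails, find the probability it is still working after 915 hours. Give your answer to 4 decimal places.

The time to first failure is exponential with rate Σλ = 0.000249 + 0.000263 + 0.000327 = 0.000839.
P(min > 915) = e^(−0.000839·915) = e^(−0.76768) ≈ 0.4641.

0.4641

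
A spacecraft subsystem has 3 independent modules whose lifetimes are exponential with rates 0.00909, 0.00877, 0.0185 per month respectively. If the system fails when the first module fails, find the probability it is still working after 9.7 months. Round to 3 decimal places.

The time to first failure is exponential with rate Σλ = 0.00909 + 0.00877 + 0.0185 = 0.03636.
P(min > 9.7) = e^(−0.03636·9.7) = e^(−0.35269) ≈ 0.703.

0.703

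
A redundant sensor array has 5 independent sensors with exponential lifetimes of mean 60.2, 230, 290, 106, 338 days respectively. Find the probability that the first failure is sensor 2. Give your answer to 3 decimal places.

Rates: λ_i = 1/mean_i → 0.0166113, 0.00434783, 0.00344828, 0.00943396, 0.00295858; Σλ = 0.0367999.
P(sensor 2 first) = λ_2/Σλ = 0.00434783/0.0367999 ≈ 0.118.

0.118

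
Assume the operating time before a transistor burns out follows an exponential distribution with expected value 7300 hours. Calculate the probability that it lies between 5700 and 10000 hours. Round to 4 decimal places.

0.2039

The rate is λ = 1/7300 = 0.000136986 per hour.
P(5700 < X < 10000) = e^(−λ·5700) − e^(−λ·10000) = 0.45803 − 0.25414 ≈ 0.2039.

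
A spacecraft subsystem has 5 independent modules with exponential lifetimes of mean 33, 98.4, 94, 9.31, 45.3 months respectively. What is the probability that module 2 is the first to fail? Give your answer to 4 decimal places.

Rates: λ_i = 1/mean_i → 0.030303, 0.0101626, 0.0106383, 0.107411, 0.0220751; Σλ = 0.18059.
P(module 2 first) = λ_2/Σλ = 0.0101626/0.18059 ≈ 0.0563.

0.0563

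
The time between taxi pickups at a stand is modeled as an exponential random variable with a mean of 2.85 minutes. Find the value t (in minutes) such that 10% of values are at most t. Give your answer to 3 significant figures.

The rate is λ = 1/2.85 = 0.350877 per minute.
Set 1 − e^(−λt) = 0.1, so t = −ln(0.9)/λ = 0.10536/0.350877 ≈ 0.300277 minutes.

0.300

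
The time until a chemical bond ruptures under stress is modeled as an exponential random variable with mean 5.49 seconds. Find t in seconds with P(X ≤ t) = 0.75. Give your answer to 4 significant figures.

7.611

The rate is λ = 1/5.49 = 0.182149 per second.
Set 1 − e^(−λt) = 0.75, so t = −ln(0.25)/λ = 1.3863/0.182149 ≈ 7.61076 seconds.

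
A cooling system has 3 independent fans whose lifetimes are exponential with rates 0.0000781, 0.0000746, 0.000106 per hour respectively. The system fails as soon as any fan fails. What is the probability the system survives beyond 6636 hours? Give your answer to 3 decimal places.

The time to first failure is exponential with rate Σλ = 0.0000781 + 0.0000746 + 0.000106 = 0.0002587.
P(min > 6636) = e^(−0.0002587·6636) = e^(−1.7167) ≈ 0.180.

0.180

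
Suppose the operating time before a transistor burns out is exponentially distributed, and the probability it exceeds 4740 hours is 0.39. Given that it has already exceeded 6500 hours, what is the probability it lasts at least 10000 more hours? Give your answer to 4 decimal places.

0.1372

From e^(−λ·4740) = 0.39, λ = −ln(0.39)/4740 = 0.000198652.
Memoryless: P(X > 6500+10000 | X > 6500) = P(X > 10000) = e^(−0.000198652·10000) ≈ 0.1372.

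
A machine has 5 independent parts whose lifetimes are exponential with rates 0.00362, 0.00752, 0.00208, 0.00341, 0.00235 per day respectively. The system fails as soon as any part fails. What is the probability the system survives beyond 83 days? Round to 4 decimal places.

The time to first failure is exponential with rate Σλ = 0.00362 + 0.00752 + 0.00208 + 0.00341 + 0.00235 = 0.01898.
P(min > 83) = e^(−0.01898·83) = e^(−1.5753) ≈ 0.2069.

0.2069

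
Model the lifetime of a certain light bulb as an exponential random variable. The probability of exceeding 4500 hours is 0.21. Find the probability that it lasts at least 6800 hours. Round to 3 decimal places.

0.095

e^(−λ·4500) = 0.21 ⇒ λ = −ln(0.21)/4500 = 0.000346811.
P(X > 6800) = e^(−0.000346811·6800) = e^(−2.3583) ≈ 0.095.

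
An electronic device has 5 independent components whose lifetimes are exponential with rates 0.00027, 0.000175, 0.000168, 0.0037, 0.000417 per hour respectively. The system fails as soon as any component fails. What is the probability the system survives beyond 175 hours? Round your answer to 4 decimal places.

0.4370

The time to first failure is exponential with rate Σλ = 0.00027 + 0.000175 + 0.000168 + 0.0037 + 0.000417 = 0.00473.
P(min > 175) = e^(−0.00473·175) = e^(−0.82775) ≈ 0.4370.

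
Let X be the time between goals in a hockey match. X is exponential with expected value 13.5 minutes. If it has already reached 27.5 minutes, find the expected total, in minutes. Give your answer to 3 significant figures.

41.0

The rate is λ = 1/13.5 = 0.0740741 per minute.
By memorylessness, E[X | X > 27.5] = 27.5 + 1/λ = 27.5 + 13.5 = 41 minutes.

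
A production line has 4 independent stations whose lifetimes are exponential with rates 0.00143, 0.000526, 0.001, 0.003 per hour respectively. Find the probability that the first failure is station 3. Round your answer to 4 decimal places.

The time to first failure is exponential with rate Σλ = 0.00143 + 0.000526 + 0.001 + 0.003 = 0.005956.
P(station 3 first) = λ_3/Σλ = 0.001/0.005956 ≈ 0.1679.

0.1679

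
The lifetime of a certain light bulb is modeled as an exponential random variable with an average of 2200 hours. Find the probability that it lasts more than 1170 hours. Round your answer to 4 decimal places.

The rate is λ = 1/2200 = 0.000454545 per hour.
P(X > 1170) = e^(−λ·1170) = e^(−0.53182) ≈ 0.5875.

0.5875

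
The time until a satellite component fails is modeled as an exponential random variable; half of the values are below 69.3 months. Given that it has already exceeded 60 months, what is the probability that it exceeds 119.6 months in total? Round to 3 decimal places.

0.551

For an exponential, median = ln(2)/λ, so λ = ln 2 / 69.3 = 0.0100021 per month.
By the memoryless property, P(X > 60+59.6 | X > 60) = P(X > 59.6).
P(X > 59.6) = e^(−0.59613) ≈ 0.551.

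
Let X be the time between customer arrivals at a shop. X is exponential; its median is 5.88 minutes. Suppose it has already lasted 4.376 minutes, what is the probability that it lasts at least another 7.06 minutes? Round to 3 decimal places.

0.435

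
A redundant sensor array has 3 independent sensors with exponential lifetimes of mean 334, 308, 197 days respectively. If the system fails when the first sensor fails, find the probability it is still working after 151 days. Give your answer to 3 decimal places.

0.181

The first failure time is exponential with rate Σλ_i = 1/334 + 1/308 + 1/197 = 0.0113169 per day.
P(min > 151) = e^(−0.0113169·151) = e^(−1.7089) ≈ 0.181.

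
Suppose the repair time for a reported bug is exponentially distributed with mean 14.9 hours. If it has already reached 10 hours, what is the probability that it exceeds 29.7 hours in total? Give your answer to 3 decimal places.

0.267

The rate is λ = 1/14.9 = 0.0671141 per hour.
P(X > s+t | X > s) = e^(−λ(s+t))/e^(−λs) = e^(−λt), independent of s = 10.
P(X > 19.7) = e^(−1.3221) ≈ 0.267.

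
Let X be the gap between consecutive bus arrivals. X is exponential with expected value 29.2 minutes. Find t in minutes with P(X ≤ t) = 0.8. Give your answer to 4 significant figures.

The rate is λ = 1/29.2 = 0.0342466 per minute.
Set 1 − e^(−λt) = 0.8, so t = −ln(0.2)/λ = 1.6094/0.0342466 ≈ 46.9956 minutes.

47.00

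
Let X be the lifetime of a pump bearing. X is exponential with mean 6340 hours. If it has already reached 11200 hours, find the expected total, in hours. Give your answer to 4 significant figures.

17540

The rate is λ = 1/6340 = 0.000157729 per hour.
By memorylessness, E[X | X > 11200] = 11200 + 1/λ = 11200 + 6340 = 17540 hours.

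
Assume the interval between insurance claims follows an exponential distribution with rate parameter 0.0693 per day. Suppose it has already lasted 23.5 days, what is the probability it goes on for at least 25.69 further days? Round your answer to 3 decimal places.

P(X > s+t | X > s) = e^(−λ(s+t))/e^(−λs) = e^(−λt), independent of s = 23.5.
P(X > 25.69) = e^(−1.7803) ≈ 0.169.

0.169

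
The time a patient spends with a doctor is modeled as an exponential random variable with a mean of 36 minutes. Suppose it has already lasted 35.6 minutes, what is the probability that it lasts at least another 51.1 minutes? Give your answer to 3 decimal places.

The rate is λ = 1/36 = 0.0277778 per minute.
P(X > s+t | X > s) = e^(−λ(s+t))/e^(−λs) = e^(−λt), independent of s = 35.6.
P(X > 51.1) = e^(−1.4194) ≈ 0.242.

0.242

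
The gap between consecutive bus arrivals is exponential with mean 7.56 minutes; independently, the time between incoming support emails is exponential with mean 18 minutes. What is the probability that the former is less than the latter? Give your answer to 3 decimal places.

λ_1 = 1/7.56 = 0.132275, λ_2 = 1/18 = 0.0555556.
For independent exponentials, P(the former < the latter) = λ_1/(λ_1+λ_2) = 0.132275/0.187831 ≈ 0.704.

0.704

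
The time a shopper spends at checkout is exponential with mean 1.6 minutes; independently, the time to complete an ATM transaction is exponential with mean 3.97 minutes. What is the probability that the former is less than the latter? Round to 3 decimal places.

λ_1 = 1/1.6 = 0.625, λ_2 = 1/3.97 = 0.251889.
For independent exponentials, P(the former < the latter) = λ_1/(λ_1+λ_2) = 0.625/0.876889 ≈ 0.713.

0.713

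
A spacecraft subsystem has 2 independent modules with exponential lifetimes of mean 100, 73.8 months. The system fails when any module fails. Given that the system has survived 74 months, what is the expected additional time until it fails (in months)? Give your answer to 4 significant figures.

First-failure rate Σλ = 1/100 + 1/73.8 = 0.0235501.
By memorylessness the expected residual is 1/Σλ = 42.4626 months, regardless of the 74 already elapsed.

42.46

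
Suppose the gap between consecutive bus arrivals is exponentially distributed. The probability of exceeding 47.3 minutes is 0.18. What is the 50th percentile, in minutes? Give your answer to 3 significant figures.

e^(−λ·47.3) = 0.18 ⇒ λ = −ln(0.18)/47.3 = 0.0362537.
50th percentile: 1 − e^(−λt) = 0.5, t = −ln(0.5)/λ = 19.1194 minutes.

19.1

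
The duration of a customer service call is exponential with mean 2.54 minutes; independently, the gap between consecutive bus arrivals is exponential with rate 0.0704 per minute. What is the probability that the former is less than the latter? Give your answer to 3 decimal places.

0.848

λ_1 = 1/2.54 = 0.393701, λ_2 = 0.0704.
For independent exponentials, P(the former < the latter) = λ_1/(λ_1+λ_2) = 0.393701/0.464101 ≈ 0.848.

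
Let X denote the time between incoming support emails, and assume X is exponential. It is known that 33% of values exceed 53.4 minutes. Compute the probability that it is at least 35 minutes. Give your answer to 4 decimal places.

0.4835

e^(−λ·53.4) = 0.33 ⇒ λ = −ln(0.33)/53.4 = 0.0207615.
P(X > 35) = e^(−0.0207615·35) = e^(−0.72665) ≈ 0.4835.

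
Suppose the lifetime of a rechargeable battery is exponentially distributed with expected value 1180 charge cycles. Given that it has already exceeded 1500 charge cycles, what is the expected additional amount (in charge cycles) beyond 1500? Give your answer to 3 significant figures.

1180

The rate is λ = 1/1180 = 0.000847458 per charge cycle.
By memorylessness, the remaining amount past any threshold is again Exp(λ) with mean 1/λ = 1180 charge cycles.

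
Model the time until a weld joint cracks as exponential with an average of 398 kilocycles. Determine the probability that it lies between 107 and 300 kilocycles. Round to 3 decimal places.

The rate is λ = 1/398 = 0.00251256 per kilocycle.
P(107 < X < 300) = e^(−λ·107) − e^(−λ·300) = 0.76426 − 0.47059 ≈ 0.294.

0.294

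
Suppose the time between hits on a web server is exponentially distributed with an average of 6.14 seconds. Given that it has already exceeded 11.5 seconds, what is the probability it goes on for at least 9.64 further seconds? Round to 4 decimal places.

0.2080

The rate is λ = 1/6.14 = 0.162866 per second.
By the memoryless property, P(X > 11.5+9.64 | X > 11.5) = P(X > 9.64).
P(X > 9.64) = e^(−1.57) ≈ 0.2080.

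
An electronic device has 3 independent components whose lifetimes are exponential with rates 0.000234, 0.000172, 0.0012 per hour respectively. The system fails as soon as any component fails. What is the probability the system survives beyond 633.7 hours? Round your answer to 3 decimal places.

0.361

The time to first failure is exponential with rate Σλ = 0.000234 + 0.000172 + 0.0012 = 0.001606.
P(min > 633.7) = e^(−0.001606·633.7) = e^(−1.0177) ≈ 0.361.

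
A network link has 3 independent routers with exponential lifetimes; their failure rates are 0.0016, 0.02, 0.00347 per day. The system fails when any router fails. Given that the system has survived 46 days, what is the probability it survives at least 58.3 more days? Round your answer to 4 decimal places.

0.2319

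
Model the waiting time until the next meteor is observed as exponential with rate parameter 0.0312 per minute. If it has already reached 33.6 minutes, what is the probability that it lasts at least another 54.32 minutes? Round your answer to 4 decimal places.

0.1836

P(X > s+t | X > s) = e^(−λ(s+t))/e^(−λs) = e^(−λt), independent of s = 33.6.
P(X > 54.32) = e^(−1.6948) ≈ 0.1836.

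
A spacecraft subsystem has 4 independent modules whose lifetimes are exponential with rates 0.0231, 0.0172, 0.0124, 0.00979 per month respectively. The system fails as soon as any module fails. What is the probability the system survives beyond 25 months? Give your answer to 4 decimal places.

0.2097

The time to first failure is exponential with rate Σλ = 0.0231 + 0.0172 + 0.0124 + 0.00979 = 0.06249.
P(min > 25) = e^(−0.06249·25) = e^(−1.5622) ≈ 0.2097.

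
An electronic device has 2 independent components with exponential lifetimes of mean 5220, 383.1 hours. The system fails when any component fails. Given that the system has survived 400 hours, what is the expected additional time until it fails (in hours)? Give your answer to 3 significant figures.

First-failure rate Σλ = 1/5220 + 1/383.1 = 0.00280186.
By memorylessness the expected residual is 1/Σλ = 356.906 hours, regardless of the 400 already elapsed.

357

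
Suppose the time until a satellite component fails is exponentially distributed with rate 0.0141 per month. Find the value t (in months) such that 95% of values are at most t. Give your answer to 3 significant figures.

Set 1 − e^(−λt) = 0.95, so t = −ln(0.05)/λ = 2.9957/0.0141 ≈ 212.463 months.

212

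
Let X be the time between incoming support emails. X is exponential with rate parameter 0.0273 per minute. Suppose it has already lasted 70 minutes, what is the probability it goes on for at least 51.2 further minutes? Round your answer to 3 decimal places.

0.247

By the memoryless property, P(X > 70+51.2 | X > 70) = P(X > 51.2).
P(X > 51.2) = e^(−1.3978) ≈ 0.247.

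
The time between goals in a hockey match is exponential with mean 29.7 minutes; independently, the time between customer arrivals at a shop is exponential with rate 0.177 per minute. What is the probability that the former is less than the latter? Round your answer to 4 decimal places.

0.1598

λ_1 = 1/29.7 = 0.03367, λ_2 = 0.177.
For independent exponentials, P(the former < the latter) = λ_1/(λ_1+λ_2) = 0.03367/0.21067 ≈ 0.1598.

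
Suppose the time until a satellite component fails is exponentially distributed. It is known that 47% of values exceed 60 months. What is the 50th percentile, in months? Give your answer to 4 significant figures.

e^(−λ·60) = 0.47 ⇒ λ = −ln(0.47)/60 = 0.0125837.
50th percentile: 1 − e^(−λt) = 0.5, t = −ln(0.5)/λ = 55.0829 months.

55.08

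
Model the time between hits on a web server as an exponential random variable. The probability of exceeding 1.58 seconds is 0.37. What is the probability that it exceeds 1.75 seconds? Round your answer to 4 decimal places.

0.3325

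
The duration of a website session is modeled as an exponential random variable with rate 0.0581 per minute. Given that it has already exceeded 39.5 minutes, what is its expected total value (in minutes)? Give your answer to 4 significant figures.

56.71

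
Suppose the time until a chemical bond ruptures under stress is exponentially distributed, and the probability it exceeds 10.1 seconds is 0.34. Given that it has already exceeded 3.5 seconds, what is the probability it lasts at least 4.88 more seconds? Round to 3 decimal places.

0.594

From e^(−λ·10.1) = 0.34, λ = −ln(0.34)/10.1 = 0.106813.
Memoryless: P(X > 3.5+4.88 | X > 3.5) = P(X > 4.88) = e^(−0.106813·4.88) ≈ 0.594.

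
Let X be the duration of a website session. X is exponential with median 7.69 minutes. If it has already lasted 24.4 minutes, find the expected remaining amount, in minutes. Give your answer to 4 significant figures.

For an exponential, median = ln(2)/λ, so λ = ln 2 / 7.69 = 0.0901362 per minute.
By memorylessness, the remaining amount past any threshold is again Exp(λ) with mean 1/λ = 11.0943 minutes.

11.09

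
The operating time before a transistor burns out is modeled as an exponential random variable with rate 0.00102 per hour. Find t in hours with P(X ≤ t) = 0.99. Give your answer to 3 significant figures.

Set 1 − e^(−λt) = 0.99, so t = −ln(0.01)/λ = 4.6052/0.00102 ≈ 4514.87 hours.

4510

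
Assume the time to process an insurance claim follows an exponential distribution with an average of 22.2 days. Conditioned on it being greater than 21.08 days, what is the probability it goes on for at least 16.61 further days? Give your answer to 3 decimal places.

The rate is λ = 1/22.2 = 0.045045 per day.
The exponential is memoryless, so the remaining time is again Exp(λ): the condition X > 21.08 is irrelevant.
P(X > 16.61) = e^(−0.7482) ≈ 0.473.

0.473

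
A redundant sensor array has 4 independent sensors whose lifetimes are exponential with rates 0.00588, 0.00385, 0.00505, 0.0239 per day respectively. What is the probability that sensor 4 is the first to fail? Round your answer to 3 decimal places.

The time to first failure is exponential with rate Σλ = 0.00588 + 0.00385 + 0.00505 + 0.0239 = 0.03868.
P(sensor 4 first) = λ_4/Σλ = 0.0239/0.03868 ≈ 0.618.

0.618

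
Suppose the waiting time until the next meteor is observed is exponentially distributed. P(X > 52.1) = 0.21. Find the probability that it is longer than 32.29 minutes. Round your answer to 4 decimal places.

0.3801

e^(−λ·52.1) = 0.21 ⇒ λ = −ln(0.21)/52.1 = 0.0299549.
P(X > 32.29) = e^(−0.0299549·32.29) = e^(−0.96724) ≈ 0.3801.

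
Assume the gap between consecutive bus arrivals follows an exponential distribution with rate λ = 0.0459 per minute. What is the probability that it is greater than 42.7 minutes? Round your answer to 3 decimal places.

P(X > 42.7) = e^(−λ·42.7) = e^(−1.9599) ≈ 0.141.

0.141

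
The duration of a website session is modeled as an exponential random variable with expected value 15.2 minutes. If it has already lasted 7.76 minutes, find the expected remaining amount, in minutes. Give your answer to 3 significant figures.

The rate is λ = 1/15.2 = 0.0657895 per minute.
By memorylessness, the remaining amount past any threshold is again Exp(λ) with mean 1/λ = 15.2 minutes.

15.2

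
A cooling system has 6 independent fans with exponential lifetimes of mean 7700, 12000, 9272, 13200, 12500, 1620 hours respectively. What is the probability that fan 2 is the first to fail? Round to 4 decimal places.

0.0762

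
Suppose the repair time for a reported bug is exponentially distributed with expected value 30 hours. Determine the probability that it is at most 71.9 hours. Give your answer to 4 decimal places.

The rate is λ = 1/30 = 0.0333333 per hour.
P(X ≤ 71.9) = 1 − e^(−λ·71.9) = 1 − e^(−2.3967) ≈ 0.9090.

0.9090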